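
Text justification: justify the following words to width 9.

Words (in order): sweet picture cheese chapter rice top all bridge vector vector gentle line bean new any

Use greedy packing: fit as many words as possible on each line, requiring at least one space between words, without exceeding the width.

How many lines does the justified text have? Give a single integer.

Line 1: ['sweet'] (min_width=5, slack=4)
Line 2: ['picture'] (min_width=7, slack=2)
Line 3: ['cheese'] (min_width=6, slack=3)
Line 4: ['chapter'] (min_width=7, slack=2)
Line 5: ['rice', 'top'] (min_width=8, slack=1)
Line 6: ['all'] (min_width=3, slack=6)
Line 7: ['bridge'] (min_width=6, slack=3)
Line 8: ['vector'] (min_width=6, slack=3)
Line 9: ['vector'] (min_width=6, slack=3)
Line 10: ['gentle'] (min_width=6, slack=3)
Line 11: ['line', 'bean'] (min_width=9, slack=0)
Line 12: ['new', 'any'] (min_width=7, slack=2)
Total lines: 12

Answer: 12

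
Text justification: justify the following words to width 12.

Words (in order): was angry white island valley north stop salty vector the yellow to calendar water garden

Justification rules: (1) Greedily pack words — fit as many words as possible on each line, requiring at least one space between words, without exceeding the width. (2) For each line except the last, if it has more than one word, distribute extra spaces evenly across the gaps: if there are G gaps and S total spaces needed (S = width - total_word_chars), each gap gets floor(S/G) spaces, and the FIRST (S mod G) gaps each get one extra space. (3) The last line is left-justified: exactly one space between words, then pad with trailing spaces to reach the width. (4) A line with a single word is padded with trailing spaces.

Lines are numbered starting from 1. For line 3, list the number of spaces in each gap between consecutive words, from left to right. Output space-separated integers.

Answer: 1

Derivation:
Line 1: ['was', 'angry'] (min_width=9, slack=3)
Line 2: ['white', 'island'] (min_width=12, slack=0)
Line 3: ['valley', 'north'] (min_width=12, slack=0)
Line 4: ['stop', 'salty'] (min_width=10, slack=2)
Line 5: ['vector', 'the'] (min_width=10, slack=2)
Line 6: ['yellow', 'to'] (min_width=9, slack=3)
Line 7: ['calendar'] (min_width=8, slack=4)
Line 8: ['water', 'garden'] (min_width=12, slack=0)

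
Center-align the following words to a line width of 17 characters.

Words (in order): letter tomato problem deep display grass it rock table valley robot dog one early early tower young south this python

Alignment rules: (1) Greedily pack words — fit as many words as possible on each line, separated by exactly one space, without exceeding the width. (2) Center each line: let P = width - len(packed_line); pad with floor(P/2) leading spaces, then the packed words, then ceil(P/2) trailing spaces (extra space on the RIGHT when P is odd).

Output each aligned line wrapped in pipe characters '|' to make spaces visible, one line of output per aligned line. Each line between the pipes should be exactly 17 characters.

Answer: |  letter tomato  |
|  problem deep   |
|display grass it |
|rock table valley|
|  robot dog one  |
|early early tower|
|young south this |
|     python      |

Derivation:
Line 1: ['letter', 'tomato'] (min_width=13, slack=4)
Line 2: ['problem', 'deep'] (min_width=12, slack=5)
Line 3: ['display', 'grass', 'it'] (min_width=16, slack=1)
Line 4: ['rock', 'table', 'valley'] (min_width=17, slack=0)
Line 5: ['robot', 'dog', 'one'] (min_width=13, slack=4)
Line 6: ['early', 'early', 'tower'] (min_width=17, slack=0)
Line 7: ['young', 'south', 'this'] (min_width=16, slack=1)
Line 8: ['python'] (min_width=6, slack=11)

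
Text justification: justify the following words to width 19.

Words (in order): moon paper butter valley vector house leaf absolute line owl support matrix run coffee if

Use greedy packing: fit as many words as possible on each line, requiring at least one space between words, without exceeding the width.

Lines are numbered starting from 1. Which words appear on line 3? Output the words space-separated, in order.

Answer: leaf absolute line

Derivation:
Line 1: ['moon', 'paper', 'butter'] (min_width=17, slack=2)
Line 2: ['valley', 'vector', 'house'] (min_width=19, slack=0)
Line 3: ['leaf', 'absolute', 'line'] (min_width=18, slack=1)
Line 4: ['owl', 'support', 'matrix'] (min_width=18, slack=1)
Line 5: ['run', 'coffee', 'if'] (min_width=13, slack=6)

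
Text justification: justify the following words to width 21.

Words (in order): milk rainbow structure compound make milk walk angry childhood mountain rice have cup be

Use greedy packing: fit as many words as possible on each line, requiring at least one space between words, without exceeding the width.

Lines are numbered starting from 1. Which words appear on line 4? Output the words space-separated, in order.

Answer: childhood mountain

Derivation:
Line 1: ['milk', 'rainbow'] (min_width=12, slack=9)
Line 2: ['structure', 'compound'] (min_width=18, slack=3)
Line 3: ['make', 'milk', 'walk', 'angry'] (min_width=20, slack=1)
Line 4: ['childhood', 'mountain'] (min_width=18, slack=3)
Line 5: ['rice', 'have', 'cup', 'be'] (min_width=16, slack=5)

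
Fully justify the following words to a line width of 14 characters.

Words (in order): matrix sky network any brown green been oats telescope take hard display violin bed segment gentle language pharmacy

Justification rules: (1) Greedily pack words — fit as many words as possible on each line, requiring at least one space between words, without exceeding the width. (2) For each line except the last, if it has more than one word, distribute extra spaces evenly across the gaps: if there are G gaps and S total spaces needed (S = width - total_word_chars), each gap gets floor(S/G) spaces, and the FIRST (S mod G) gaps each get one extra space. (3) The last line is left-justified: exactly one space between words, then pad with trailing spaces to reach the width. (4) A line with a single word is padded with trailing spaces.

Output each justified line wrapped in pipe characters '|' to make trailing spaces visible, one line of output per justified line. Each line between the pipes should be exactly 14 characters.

Line 1: ['matrix', 'sky'] (min_width=10, slack=4)
Line 2: ['network', 'any'] (min_width=11, slack=3)
Line 3: ['brown', 'green'] (min_width=11, slack=3)
Line 4: ['been', 'oats'] (min_width=9, slack=5)
Line 5: ['telescope', 'take'] (min_width=14, slack=0)
Line 6: ['hard', 'display'] (min_width=12, slack=2)
Line 7: ['violin', 'bed'] (min_width=10, slack=4)
Line 8: ['segment', 'gentle'] (min_width=14, slack=0)
Line 9: ['language'] (min_width=8, slack=6)
Line 10: ['pharmacy'] (min_width=8, slack=6)

Answer: |matrix     sky|
|network    any|
|brown    green|
|been      oats|
|telescope take|
|hard   display|
|violin     bed|
|segment gentle|
|language      |
|pharmacy      |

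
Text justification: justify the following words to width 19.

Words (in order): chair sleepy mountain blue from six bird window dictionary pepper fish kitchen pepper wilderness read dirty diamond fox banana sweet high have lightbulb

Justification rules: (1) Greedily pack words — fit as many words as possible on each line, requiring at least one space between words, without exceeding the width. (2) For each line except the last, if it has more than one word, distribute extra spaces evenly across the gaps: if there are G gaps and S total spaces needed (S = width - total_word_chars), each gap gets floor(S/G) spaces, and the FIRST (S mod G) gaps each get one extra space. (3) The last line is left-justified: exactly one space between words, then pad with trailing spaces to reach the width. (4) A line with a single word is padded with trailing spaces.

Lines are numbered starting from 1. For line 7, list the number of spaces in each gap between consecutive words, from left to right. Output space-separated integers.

Line 1: ['chair', 'sleepy'] (min_width=12, slack=7)
Line 2: ['mountain', 'blue', 'from'] (min_width=18, slack=1)
Line 3: ['six', 'bird', 'window'] (min_width=15, slack=4)
Line 4: ['dictionary', 'pepper'] (min_width=17, slack=2)
Line 5: ['fish', 'kitchen', 'pepper'] (min_width=19, slack=0)
Line 6: ['wilderness', 'read'] (min_width=15, slack=4)
Line 7: ['dirty', 'diamond', 'fox'] (min_width=17, slack=2)
Line 8: ['banana', 'sweet', 'high'] (min_width=17, slack=2)
Line 9: ['have', 'lightbulb'] (min_width=14, slack=5)

Answer: 2 2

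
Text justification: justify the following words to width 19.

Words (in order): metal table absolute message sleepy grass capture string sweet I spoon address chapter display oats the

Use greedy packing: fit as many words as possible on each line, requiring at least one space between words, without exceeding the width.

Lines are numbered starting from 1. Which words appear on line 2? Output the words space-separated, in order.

Line 1: ['metal', 'table'] (min_width=11, slack=8)
Line 2: ['absolute', 'message'] (min_width=16, slack=3)
Line 3: ['sleepy', 'grass'] (min_width=12, slack=7)
Line 4: ['capture', 'string'] (min_width=14, slack=5)
Line 5: ['sweet', 'I', 'spoon'] (min_width=13, slack=6)
Line 6: ['address', 'chapter'] (min_width=15, slack=4)
Line 7: ['display', 'oats', 'the'] (min_width=16, slack=3)

Answer: absolute message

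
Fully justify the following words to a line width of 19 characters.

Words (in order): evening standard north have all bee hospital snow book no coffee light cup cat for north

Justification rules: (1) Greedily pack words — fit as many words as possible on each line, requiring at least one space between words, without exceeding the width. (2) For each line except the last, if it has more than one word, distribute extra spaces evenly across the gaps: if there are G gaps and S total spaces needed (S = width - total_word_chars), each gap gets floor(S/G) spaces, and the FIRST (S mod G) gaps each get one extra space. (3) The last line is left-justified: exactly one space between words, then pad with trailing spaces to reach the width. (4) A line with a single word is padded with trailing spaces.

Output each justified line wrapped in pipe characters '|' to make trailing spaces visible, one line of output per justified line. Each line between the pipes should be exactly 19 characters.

Answer: |evening    standard|
|north  have all bee|
|hospital  snow book|
|no coffee light cup|
|cat for north      |

Derivation:
Line 1: ['evening', 'standard'] (min_width=16, slack=3)
Line 2: ['north', 'have', 'all', 'bee'] (min_width=18, slack=1)
Line 3: ['hospital', 'snow', 'book'] (min_width=18, slack=1)
Line 4: ['no', 'coffee', 'light', 'cup'] (min_width=19, slack=0)
Line 5: ['cat', 'for', 'north'] (min_width=13, slack=6)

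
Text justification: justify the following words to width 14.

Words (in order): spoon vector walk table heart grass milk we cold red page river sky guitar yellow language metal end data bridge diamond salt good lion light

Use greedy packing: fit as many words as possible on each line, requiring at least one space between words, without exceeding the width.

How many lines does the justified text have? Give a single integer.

Answer: 12

Derivation:
Line 1: ['spoon', 'vector'] (min_width=12, slack=2)
Line 2: ['walk', 'table'] (min_width=10, slack=4)
Line 3: ['heart', 'grass'] (min_width=11, slack=3)
Line 4: ['milk', 'we', 'cold'] (min_width=12, slack=2)
Line 5: ['red', 'page', 'river'] (min_width=14, slack=0)
Line 6: ['sky', 'guitar'] (min_width=10, slack=4)
Line 7: ['yellow'] (min_width=6, slack=8)
Line 8: ['language', 'metal'] (min_width=14, slack=0)
Line 9: ['end', 'data'] (min_width=8, slack=6)
Line 10: ['bridge', 'diamond'] (min_width=14, slack=0)
Line 11: ['salt', 'good', 'lion'] (min_width=14, slack=0)
Line 12: ['light'] (min_width=5, slack=9)
Total lines: 12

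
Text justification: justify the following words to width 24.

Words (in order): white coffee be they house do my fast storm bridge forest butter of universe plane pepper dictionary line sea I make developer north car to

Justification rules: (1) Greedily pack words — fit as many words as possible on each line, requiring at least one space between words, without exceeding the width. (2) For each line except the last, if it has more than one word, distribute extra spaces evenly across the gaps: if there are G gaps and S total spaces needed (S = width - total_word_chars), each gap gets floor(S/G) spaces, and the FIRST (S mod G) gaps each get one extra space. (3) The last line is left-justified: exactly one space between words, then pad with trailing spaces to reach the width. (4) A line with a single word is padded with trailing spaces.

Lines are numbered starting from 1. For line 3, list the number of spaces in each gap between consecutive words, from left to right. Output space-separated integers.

Answer: 2 1 1

Derivation:
Line 1: ['white', 'coffee', 'be', 'they'] (min_width=20, slack=4)
Line 2: ['house', 'do', 'my', 'fast', 'storm'] (min_width=22, slack=2)
Line 3: ['bridge', 'forest', 'butter', 'of'] (min_width=23, slack=1)
Line 4: ['universe', 'plane', 'pepper'] (min_width=21, slack=3)
Line 5: ['dictionary', 'line', 'sea', 'I'] (min_width=21, slack=3)
Line 6: ['make', 'developer', 'north', 'car'] (min_width=24, slack=0)
Line 7: ['to'] (min_width=2, slack=22)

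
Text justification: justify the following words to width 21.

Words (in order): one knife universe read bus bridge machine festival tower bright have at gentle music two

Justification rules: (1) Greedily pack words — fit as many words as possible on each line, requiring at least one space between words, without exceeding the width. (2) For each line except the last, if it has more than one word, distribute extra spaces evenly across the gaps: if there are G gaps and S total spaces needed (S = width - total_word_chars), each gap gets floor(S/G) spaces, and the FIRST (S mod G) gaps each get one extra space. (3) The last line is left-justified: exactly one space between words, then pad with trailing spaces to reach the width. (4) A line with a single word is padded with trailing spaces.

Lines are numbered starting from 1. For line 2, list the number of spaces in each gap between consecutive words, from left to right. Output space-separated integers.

Line 1: ['one', 'knife', 'universe'] (min_width=18, slack=3)
Line 2: ['read', 'bus', 'bridge'] (min_width=15, slack=6)
Line 3: ['machine', 'festival'] (min_width=16, slack=5)
Line 4: ['tower', 'bright', 'have', 'at'] (min_width=20, slack=1)
Line 5: ['gentle', 'music', 'two'] (min_width=16, slack=5)

Answer: 4 4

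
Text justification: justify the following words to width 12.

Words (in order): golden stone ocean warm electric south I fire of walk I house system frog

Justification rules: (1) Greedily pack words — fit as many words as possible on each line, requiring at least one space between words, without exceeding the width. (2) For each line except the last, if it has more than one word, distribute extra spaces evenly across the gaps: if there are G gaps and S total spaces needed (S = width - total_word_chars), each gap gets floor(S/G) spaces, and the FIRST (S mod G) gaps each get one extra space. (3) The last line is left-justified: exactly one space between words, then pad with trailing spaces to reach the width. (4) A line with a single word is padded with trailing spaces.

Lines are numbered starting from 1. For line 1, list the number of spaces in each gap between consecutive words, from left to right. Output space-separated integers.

Line 1: ['golden', 'stone'] (min_width=12, slack=0)
Line 2: ['ocean', 'warm'] (min_width=10, slack=2)
Line 3: ['electric'] (min_width=8, slack=4)
Line 4: ['south', 'I', 'fire'] (min_width=12, slack=0)
Line 5: ['of', 'walk', 'I'] (min_width=9, slack=3)
Line 6: ['house', 'system'] (min_width=12, slack=0)
Line 7: ['frog'] (min_width=4, slack=8)

Answer: 1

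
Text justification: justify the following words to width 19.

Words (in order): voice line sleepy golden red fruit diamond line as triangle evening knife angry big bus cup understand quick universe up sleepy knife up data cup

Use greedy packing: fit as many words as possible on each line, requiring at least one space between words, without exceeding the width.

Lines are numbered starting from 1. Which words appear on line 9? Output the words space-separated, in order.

Line 1: ['voice', 'line', 'sleepy'] (min_width=17, slack=2)
Line 2: ['golden', 'red', 'fruit'] (min_width=16, slack=3)
Line 3: ['diamond', 'line', 'as'] (min_width=15, slack=4)
Line 4: ['triangle', 'evening'] (min_width=16, slack=3)
Line 5: ['knife', 'angry', 'big', 'bus'] (min_width=19, slack=0)
Line 6: ['cup', 'understand'] (min_width=14, slack=5)
Line 7: ['quick', 'universe', 'up'] (min_width=17, slack=2)
Line 8: ['sleepy', 'knife', 'up'] (min_width=15, slack=4)
Line 9: ['data', 'cup'] (min_width=8, slack=11)

Answer: data cup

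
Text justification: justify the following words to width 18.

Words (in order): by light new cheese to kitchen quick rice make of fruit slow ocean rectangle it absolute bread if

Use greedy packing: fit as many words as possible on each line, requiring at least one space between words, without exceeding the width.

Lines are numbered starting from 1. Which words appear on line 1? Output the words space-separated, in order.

Line 1: ['by', 'light', 'new'] (min_width=12, slack=6)
Line 2: ['cheese', 'to', 'kitchen'] (min_width=17, slack=1)
Line 3: ['quick', 'rice', 'make', 'of'] (min_width=18, slack=0)
Line 4: ['fruit', 'slow', 'ocean'] (min_width=16, slack=2)
Line 5: ['rectangle', 'it'] (min_width=12, slack=6)
Line 6: ['absolute', 'bread', 'if'] (min_width=17, slack=1)

Answer: by light new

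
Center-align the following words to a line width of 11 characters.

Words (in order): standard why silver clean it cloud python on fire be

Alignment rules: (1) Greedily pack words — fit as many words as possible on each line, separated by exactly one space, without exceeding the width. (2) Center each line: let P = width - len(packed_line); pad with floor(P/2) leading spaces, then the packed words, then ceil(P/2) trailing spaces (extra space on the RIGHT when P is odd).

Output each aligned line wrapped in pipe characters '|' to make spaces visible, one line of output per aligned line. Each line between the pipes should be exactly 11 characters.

Line 1: ['standard'] (min_width=8, slack=3)
Line 2: ['why', 'silver'] (min_width=10, slack=1)
Line 3: ['clean', 'it'] (min_width=8, slack=3)
Line 4: ['cloud'] (min_width=5, slack=6)
Line 5: ['python', 'on'] (min_width=9, slack=2)
Line 6: ['fire', 'be'] (min_width=7, slack=4)

Answer: | standard  |
|why silver |
| clean it  |
|   cloud   |
| python on |
|  fire be  |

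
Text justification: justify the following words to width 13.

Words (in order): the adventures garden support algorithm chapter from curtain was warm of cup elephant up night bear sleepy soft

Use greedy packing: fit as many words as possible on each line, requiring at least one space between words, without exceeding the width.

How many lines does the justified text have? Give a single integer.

Answer: 11

Derivation:
Line 1: ['the'] (min_width=3, slack=10)
Line 2: ['adventures'] (min_width=10, slack=3)
Line 3: ['garden'] (min_width=6, slack=7)
Line 4: ['support'] (min_width=7, slack=6)
Line 5: ['algorithm'] (min_width=9, slack=4)
Line 6: ['chapter', 'from'] (min_width=12, slack=1)
Line 7: ['curtain', 'was'] (min_width=11, slack=2)
Line 8: ['warm', 'of', 'cup'] (min_width=11, slack=2)
Line 9: ['elephant', 'up'] (min_width=11, slack=2)
Line 10: ['night', 'bear'] (min_width=10, slack=3)
Line 11: ['sleepy', 'soft'] (min_width=11, slack=2)
Total lines: 11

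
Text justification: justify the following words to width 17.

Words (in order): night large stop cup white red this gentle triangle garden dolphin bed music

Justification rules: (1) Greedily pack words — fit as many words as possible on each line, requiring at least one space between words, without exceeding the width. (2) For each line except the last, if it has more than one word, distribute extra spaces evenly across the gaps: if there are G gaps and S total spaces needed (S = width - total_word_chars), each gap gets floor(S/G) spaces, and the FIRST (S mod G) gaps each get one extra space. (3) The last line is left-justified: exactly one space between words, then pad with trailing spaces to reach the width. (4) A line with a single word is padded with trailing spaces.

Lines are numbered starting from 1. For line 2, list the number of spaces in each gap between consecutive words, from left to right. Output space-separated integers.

Line 1: ['night', 'large', 'stop'] (min_width=16, slack=1)
Line 2: ['cup', 'white', 'red'] (min_width=13, slack=4)
Line 3: ['this', 'gentle'] (min_width=11, slack=6)
Line 4: ['triangle', 'garden'] (min_width=15, slack=2)
Line 5: ['dolphin', 'bed', 'music'] (min_width=17, slack=0)

Answer: 3 3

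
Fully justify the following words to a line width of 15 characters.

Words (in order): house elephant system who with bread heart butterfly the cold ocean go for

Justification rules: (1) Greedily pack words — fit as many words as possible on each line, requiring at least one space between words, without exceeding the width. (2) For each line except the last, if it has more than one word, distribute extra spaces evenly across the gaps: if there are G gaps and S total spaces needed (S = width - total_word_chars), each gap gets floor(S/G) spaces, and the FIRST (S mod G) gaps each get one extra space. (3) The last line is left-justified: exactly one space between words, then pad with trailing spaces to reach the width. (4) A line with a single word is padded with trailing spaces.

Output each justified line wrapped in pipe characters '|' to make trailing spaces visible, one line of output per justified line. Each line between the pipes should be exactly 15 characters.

Line 1: ['house', 'elephant'] (min_width=14, slack=1)
Line 2: ['system', 'who', 'with'] (min_width=15, slack=0)
Line 3: ['bread', 'heart'] (min_width=11, slack=4)
Line 4: ['butterfly', 'the'] (min_width=13, slack=2)
Line 5: ['cold', 'ocean', 'go'] (min_width=13, slack=2)
Line 6: ['for'] (min_width=3, slack=12)

Answer: |house  elephant|
|system who with|
|bread     heart|
|butterfly   the|
|cold  ocean  go|
|for            |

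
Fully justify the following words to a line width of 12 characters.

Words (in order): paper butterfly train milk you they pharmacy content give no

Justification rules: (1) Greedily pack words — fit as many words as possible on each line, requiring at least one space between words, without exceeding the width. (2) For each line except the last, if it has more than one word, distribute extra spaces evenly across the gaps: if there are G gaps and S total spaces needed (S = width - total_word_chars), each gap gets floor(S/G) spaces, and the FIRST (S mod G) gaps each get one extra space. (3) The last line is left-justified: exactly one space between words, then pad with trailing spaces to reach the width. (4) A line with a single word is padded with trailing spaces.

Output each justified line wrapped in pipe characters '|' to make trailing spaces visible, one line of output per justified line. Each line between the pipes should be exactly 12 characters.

Line 1: ['paper'] (min_width=5, slack=7)
Line 2: ['butterfly'] (min_width=9, slack=3)
Line 3: ['train', 'milk'] (min_width=10, slack=2)
Line 4: ['you', 'they'] (min_width=8, slack=4)
Line 5: ['pharmacy'] (min_width=8, slack=4)
Line 6: ['content', 'give'] (min_width=12, slack=0)
Line 7: ['no'] (min_width=2, slack=10)

Answer: |paper       |
|butterfly   |
|train   milk|
|you     they|
|pharmacy    |
|content give|
|no          |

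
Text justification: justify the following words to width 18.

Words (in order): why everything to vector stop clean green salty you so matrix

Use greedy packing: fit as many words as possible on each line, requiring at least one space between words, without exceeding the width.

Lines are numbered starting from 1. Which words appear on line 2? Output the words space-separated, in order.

Answer: vector stop clean

Derivation:
Line 1: ['why', 'everything', 'to'] (min_width=17, slack=1)
Line 2: ['vector', 'stop', 'clean'] (min_width=17, slack=1)
Line 3: ['green', 'salty', 'you', 'so'] (min_width=18, slack=0)
Line 4: ['matrix'] (min_width=6, slack=12)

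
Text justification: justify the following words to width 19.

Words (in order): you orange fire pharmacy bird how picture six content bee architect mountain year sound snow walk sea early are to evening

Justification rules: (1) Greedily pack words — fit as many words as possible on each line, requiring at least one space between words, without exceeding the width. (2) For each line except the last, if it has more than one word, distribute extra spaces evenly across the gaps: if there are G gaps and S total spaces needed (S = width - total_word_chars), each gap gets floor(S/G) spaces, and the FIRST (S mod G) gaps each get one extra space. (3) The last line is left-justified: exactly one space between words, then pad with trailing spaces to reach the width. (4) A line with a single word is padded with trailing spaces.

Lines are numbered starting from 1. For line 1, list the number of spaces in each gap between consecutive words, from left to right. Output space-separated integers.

Answer: 3 3

Derivation:
Line 1: ['you', 'orange', 'fire'] (min_width=15, slack=4)
Line 2: ['pharmacy', 'bird', 'how'] (min_width=17, slack=2)
Line 3: ['picture', 'six', 'content'] (min_width=19, slack=0)
Line 4: ['bee', 'architect'] (min_width=13, slack=6)
Line 5: ['mountain', 'year', 'sound'] (min_width=19, slack=0)
Line 6: ['snow', 'walk', 'sea', 'early'] (min_width=19, slack=0)
Line 7: ['are', 'to', 'evening'] (min_width=14, slack=5)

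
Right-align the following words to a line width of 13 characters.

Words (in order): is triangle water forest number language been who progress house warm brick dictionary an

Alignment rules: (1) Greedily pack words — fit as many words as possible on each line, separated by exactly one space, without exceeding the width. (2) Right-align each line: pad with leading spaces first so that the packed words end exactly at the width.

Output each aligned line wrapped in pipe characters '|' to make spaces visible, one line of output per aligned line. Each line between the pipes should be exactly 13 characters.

Answer: |  is triangle|
| water forest|
|       number|
|language been|
| who progress|
|   house warm|
|        brick|
|dictionary an|

Derivation:
Line 1: ['is', 'triangle'] (min_width=11, slack=2)
Line 2: ['water', 'forest'] (min_width=12, slack=1)
Line 3: ['number'] (min_width=6, slack=7)
Line 4: ['language', 'been'] (min_width=13, slack=0)
Line 5: ['who', 'progress'] (min_width=12, slack=1)
Line 6: ['house', 'warm'] (min_width=10, slack=3)
Line 7: ['brick'] (min_width=5, slack=8)
Line 8: ['dictionary', 'an'] (min_width=13, slack=0)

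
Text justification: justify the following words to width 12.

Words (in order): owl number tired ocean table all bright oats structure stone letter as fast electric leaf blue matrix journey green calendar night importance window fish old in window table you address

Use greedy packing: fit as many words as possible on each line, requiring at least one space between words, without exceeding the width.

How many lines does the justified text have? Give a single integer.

Line 1: ['owl', 'number'] (min_width=10, slack=2)
Line 2: ['tired', 'ocean'] (min_width=11, slack=1)
Line 3: ['table', 'all'] (min_width=9, slack=3)
Line 4: ['bright', 'oats'] (min_width=11, slack=1)
Line 5: ['structure'] (min_width=9, slack=3)
Line 6: ['stone', 'letter'] (min_width=12, slack=0)
Line 7: ['as', 'fast'] (min_width=7, slack=5)
Line 8: ['electric'] (min_width=8, slack=4)
Line 9: ['leaf', 'blue'] (min_width=9, slack=3)
Line 10: ['matrix'] (min_width=6, slack=6)
Line 11: ['journey'] (min_width=7, slack=5)
Line 12: ['green'] (min_width=5, slack=7)
Line 13: ['calendar'] (min_width=8, slack=4)
Line 14: ['night'] (min_width=5, slack=7)
Line 15: ['importance'] (min_width=10, slack=2)
Line 16: ['window', 'fish'] (min_width=11, slack=1)
Line 17: ['old', 'in'] (min_width=6, slack=6)
Line 18: ['window', 'table'] (min_width=12, slack=0)
Line 19: ['you', 'address'] (min_width=11, slack=1)
Total lines: 19

Answer: 19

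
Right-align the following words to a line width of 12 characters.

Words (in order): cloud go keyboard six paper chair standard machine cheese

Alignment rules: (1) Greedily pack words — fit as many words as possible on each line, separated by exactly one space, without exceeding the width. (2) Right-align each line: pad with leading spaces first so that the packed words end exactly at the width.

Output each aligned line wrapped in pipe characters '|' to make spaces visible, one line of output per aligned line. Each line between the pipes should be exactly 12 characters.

Answer: |    cloud go|
|keyboard six|
| paper chair|
|    standard|
|     machine|
|      cheese|

Derivation:
Line 1: ['cloud', 'go'] (min_width=8, slack=4)
Line 2: ['keyboard', 'six'] (min_width=12, slack=0)
Line 3: ['paper', 'chair'] (min_width=11, slack=1)
Line 4: ['standard'] (min_width=8, slack=4)
Line 5: ['machine'] (min_width=7, slack=5)
Line 6: ['cheese'] (min_width=6, slack=6)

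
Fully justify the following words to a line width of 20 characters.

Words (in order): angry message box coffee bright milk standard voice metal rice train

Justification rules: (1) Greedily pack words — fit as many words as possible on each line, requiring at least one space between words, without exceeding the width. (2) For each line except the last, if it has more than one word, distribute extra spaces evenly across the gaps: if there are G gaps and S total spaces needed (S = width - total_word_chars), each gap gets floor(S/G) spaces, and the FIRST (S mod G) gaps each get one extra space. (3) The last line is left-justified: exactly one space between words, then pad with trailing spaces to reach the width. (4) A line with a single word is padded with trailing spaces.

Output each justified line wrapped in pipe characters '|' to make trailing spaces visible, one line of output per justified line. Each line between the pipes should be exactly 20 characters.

Answer: |angry   message  box|
|coffee  bright  milk|
|standard voice metal|
|rice train          |

Derivation:
Line 1: ['angry', 'message', 'box'] (min_width=17, slack=3)
Line 2: ['coffee', 'bright', 'milk'] (min_width=18, slack=2)
Line 3: ['standard', 'voice', 'metal'] (min_width=20, slack=0)
Line 4: ['rice', 'train'] (min_width=10, slack=10)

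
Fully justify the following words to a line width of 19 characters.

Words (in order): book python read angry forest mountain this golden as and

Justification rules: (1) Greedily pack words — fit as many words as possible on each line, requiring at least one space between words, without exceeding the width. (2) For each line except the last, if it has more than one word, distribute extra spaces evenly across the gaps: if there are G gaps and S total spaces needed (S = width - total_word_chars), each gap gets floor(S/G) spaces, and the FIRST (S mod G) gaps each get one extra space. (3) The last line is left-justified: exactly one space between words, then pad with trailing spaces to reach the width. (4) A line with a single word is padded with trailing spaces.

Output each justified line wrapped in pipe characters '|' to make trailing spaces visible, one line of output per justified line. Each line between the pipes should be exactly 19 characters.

Answer: |book   python  read|
|angry        forest|
|mountain       this|
|golden as and      |

Derivation:
Line 1: ['book', 'python', 'read'] (min_width=16, slack=3)
Line 2: ['angry', 'forest'] (min_width=12, slack=7)
Line 3: ['mountain', 'this'] (min_width=13, slack=6)
Line 4: ['golden', 'as', 'and'] (min_width=13, slack=6)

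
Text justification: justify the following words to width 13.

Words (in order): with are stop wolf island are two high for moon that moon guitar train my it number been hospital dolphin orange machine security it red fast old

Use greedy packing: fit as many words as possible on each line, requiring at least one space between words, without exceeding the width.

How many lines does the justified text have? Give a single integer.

Answer: 13

Derivation:
Line 1: ['with', 'are', 'stop'] (min_width=13, slack=0)
Line 2: ['wolf', 'island'] (min_width=11, slack=2)
Line 3: ['are', 'two', 'high'] (min_width=12, slack=1)
Line 4: ['for', 'moon', 'that'] (min_width=13, slack=0)
Line 5: ['moon', 'guitar'] (min_width=11, slack=2)
Line 6: ['train', 'my', 'it'] (min_width=11, slack=2)
Line 7: ['number', 'been'] (min_width=11, slack=2)
Line 8: ['hospital'] (min_width=8, slack=5)
Line 9: ['dolphin'] (min_width=7, slack=6)
Line 10: ['orange'] (min_width=6, slack=7)
Line 11: ['machine'] (min_width=7, slack=6)
Line 12: ['security', 'it'] (min_width=11, slack=2)
Line 13: ['red', 'fast', 'old'] (min_width=12, slack=1)
Total lines: 13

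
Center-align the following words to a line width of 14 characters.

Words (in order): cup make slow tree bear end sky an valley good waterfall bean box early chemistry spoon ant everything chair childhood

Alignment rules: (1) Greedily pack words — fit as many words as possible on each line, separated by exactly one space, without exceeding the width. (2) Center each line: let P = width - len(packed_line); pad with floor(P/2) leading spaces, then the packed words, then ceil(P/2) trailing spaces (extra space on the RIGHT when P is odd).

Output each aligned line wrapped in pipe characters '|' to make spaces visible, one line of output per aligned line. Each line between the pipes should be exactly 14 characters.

Line 1: ['cup', 'make', 'slow'] (min_width=13, slack=1)
Line 2: ['tree', 'bear', 'end'] (min_width=13, slack=1)
Line 3: ['sky', 'an', 'valley'] (min_width=13, slack=1)
Line 4: ['good', 'waterfall'] (min_width=14, slack=0)
Line 5: ['bean', 'box', 'early'] (min_width=14, slack=0)
Line 6: ['chemistry'] (min_width=9, slack=5)
Line 7: ['spoon', 'ant'] (min_width=9, slack=5)
Line 8: ['everything'] (min_width=10, slack=4)
Line 9: ['chair'] (min_width=5, slack=9)
Line 10: ['childhood'] (min_width=9, slack=5)

Answer: |cup make slow |
|tree bear end |
|sky an valley |
|good waterfall|
|bean box early|
|  chemistry   |
|  spoon ant   |
|  everything  |
|    chair     |
|  childhood   |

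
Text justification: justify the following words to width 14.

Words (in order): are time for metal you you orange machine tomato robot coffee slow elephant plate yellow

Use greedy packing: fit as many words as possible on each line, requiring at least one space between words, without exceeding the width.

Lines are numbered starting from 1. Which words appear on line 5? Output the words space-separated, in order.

Line 1: ['are', 'time', 'for'] (min_width=12, slack=2)
Line 2: ['metal', 'you', 'you'] (min_width=13, slack=1)
Line 3: ['orange', 'machine'] (min_width=14, slack=0)
Line 4: ['tomato', 'robot'] (min_width=12, slack=2)
Line 5: ['coffee', 'slow'] (min_width=11, slack=3)
Line 6: ['elephant', 'plate'] (min_width=14, slack=0)
Line 7: ['yellow'] (min_width=6, slack=8)

Answer: coffee slow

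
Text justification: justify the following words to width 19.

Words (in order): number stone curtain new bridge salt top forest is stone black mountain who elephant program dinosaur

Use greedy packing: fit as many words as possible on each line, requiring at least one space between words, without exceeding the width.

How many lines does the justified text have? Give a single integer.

Answer: 7

Derivation:
Line 1: ['number', 'stone'] (min_width=12, slack=7)
Line 2: ['curtain', 'new', 'bridge'] (min_width=18, slack=1)
Line 3: ['salt', 'top', 'forest', 'is'] (min_width=18, slack=1)
Line 4: ['stone', 'black'] (min_width=11, slack=8)
Line 5: ['mountain', 'who'] (min_width=12, slack=7)
Line 6: ['elephant', 'program'] (min_width=16, slack=3)
Line 7: ['dinosaur'] (min_width=8, slack=11)
Total lines: 7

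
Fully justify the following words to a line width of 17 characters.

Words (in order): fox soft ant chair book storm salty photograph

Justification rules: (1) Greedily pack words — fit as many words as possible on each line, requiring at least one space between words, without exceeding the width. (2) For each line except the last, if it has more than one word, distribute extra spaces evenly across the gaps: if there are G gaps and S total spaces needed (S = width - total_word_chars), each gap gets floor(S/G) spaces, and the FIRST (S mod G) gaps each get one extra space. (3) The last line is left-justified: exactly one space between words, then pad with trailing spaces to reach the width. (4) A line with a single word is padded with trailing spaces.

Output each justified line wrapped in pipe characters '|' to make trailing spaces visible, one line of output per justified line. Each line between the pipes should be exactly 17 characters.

Answer: |fox    soft   ant|
|chair  book storm|
|salty photograph |

Derivation:
Line 1: ['fox', 'soft', 'ant'] (min_width=12, slack=5)
Line 2: ['chair', 'book', 'storm'] (min_width=16, slack=1)
Line 3: ['salty', 'photograph'] (min_width=16, slack=1)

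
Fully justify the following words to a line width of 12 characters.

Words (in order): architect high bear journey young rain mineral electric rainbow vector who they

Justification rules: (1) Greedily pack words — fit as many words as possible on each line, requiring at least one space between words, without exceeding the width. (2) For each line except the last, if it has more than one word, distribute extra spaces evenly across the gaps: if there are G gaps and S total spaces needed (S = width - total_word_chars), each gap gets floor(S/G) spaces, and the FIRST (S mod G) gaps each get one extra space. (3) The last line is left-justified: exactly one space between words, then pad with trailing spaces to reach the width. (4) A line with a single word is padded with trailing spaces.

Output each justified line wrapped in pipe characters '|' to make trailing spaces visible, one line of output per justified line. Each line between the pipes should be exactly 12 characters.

Answer: |architect   |
|high    bear|
|journey     |
|young   rain|
|mineral     |
|electric    |
|rainbow     |
|vector   who|
|they        |

Derivation:
Line 1: ['architect'] (min_width=9, slack=3)
Line 2: ['high', 'bear'] (min_width=9, slack=3)
Line 3: ['journey'] (min_width=7, slack=5)
Line 4: ['young', 'rain'] (min_width=10, slack=2)
Line 5: ['mineral'] (min_width=7, slack=5)
Line 6: ['electric'] (min_width=8, slack=4)
Line 7: ['rainbow'] (min_width=7, slack=5)
Line 8: ['vector', 'who'] (min_width=10, slack=2)
Line 9: ['they'] (min_width=4, slack=8)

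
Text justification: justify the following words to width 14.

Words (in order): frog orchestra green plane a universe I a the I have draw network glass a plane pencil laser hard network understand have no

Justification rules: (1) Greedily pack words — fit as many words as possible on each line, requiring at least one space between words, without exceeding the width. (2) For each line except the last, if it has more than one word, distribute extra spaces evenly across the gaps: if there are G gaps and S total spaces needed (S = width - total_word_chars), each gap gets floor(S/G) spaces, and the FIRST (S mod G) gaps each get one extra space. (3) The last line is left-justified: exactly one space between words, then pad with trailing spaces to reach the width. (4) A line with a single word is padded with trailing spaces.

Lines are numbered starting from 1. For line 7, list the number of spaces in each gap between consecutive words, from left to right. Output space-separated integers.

Line 1: ['frog', 'orchestra'] (min_width=14, slack=0)
Line 2: ['green', 'plane', 'a'] (min_width=13, slack=1)
Line 3: ['universe', 'I', 'a'] (min_width=12, slack=2)
Line 4: ['the', 'I', 'have'] (min_width=10, slack=4)
Line 5: ['draw', 'network'] (min_width=12, slack=2)
Line 6: ['glass', 'a', 'plane'] (min_width=13, slack=1)
Line 7: ['pencil', 'laser'] (min_width=12, slack=2)
Line 8: ['hard', 'network'] (min_width=12, slack=2)
Line 9: ['understand'] (min_width=10, slack=4)
Line 10: ['have', 'no'] (min_width=7, slack=7)

Answer: 3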